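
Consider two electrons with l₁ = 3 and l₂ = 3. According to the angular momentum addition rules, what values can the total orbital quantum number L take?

L = 0, 1, 2, 3, 4, 5, 6

By the triangle rule, |l₁ − l₂| ≤ L ≤ l₁ + l₂.
Allowed values: L = 0, 1, 2, 3, 4, 5, 6.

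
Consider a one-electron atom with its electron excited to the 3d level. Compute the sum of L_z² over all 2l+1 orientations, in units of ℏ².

Σ(L_z)² = 10 ℏ²

The 3d level has l = 2.
m_l runs from −2 to 2, i.e. {-2, -1, 0, 1, 2}.
Σ m_l² = 2·(1 + 4) = 10.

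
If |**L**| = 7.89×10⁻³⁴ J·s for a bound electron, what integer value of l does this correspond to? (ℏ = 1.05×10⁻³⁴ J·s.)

l = 7

Dividing by ℏ: |L|/ℏ ≈ 7.514.
(|L|/ℏ)² = l(l+1) ≈ 56.46 ⇒ l = 7.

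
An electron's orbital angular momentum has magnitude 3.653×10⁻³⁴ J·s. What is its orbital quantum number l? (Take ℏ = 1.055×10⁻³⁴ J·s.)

|L|/ℏ = (3.653×10⁻³⁴)/(1.055×10⁻³⁴) ≈ 3.463.
(|L|/ℏ)² = l(l+1) ≈ 11.99 ⇒ l = 3.

l = 3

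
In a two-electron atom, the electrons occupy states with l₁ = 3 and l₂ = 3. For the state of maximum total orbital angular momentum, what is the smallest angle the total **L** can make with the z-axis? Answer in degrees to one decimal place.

θ_min ≈ 22.2°

The total orbital quantum number L ranges from |l₁ − l₂| to l₁ + l₂ in integer steps.
Allowed values: L = 0, 1, 2, 3, 4, 5, 6.
The maximum is L = 6, with |L_tot| = ℏ√(6·7) = √42 ℏ.
The minimum angle with z is arccos(6/√42) ≈ 22.2°.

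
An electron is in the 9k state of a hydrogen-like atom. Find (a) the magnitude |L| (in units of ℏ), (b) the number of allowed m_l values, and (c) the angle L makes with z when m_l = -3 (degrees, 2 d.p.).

The 9k subshell has l = 7.
|L| = ℏ√(7·8) = 2√14 ℏ ≈ 7.483ℏ.
There are 2l+1 = 15 values of m_l.
For m_l = -3: cos θ = -3/√56, θ ≈ 113.63°.

|L| = 2√14 ℏ ≈ 7.483ℏ; 15 values; θ(m_l=-3) ≈ 113.63°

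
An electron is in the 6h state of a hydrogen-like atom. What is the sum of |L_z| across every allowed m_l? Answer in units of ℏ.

Σ|L_z| = 30 ℏ

6h means n = 6, l = 5.
m_l ∈ {-5, -4, -3, -2, -1, 0, 1, 2, 3, 4, 5}.
Σ|m_l| = l(l+1) = 30.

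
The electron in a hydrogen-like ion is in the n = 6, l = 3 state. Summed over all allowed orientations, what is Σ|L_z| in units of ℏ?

The allowed m_l values are -3, -2, -1, 0, 1, 2, 3.
Σ|m_l| = l(l+1) = 12.

Σ|L_z| = 12 ℏ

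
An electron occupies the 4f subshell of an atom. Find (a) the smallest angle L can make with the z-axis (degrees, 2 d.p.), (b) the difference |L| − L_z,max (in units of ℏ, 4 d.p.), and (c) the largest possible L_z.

4f means n = 4, l = 3.
cos θ_min = 3/√12, so θ_min ≈ 30.00°.
|L| − L_z,max = (2√3 − 3)ℏ ≈ 0.4641ℏ.
L_z,max = lℏ = 3ℏ.

θ_min ≈ 30.00°; |L|−L_z,max ≈ 0.4641ℏ; L_z,max = 3ℏ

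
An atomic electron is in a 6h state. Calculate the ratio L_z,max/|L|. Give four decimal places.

L_z,max/|L| = 0.9129

6h means n = 6, l = 5.
|L| = √30 ℏ ≈ 5.4772ℏ, while L_z,max = lℏ = 5ℏ.
L_z,max/|L| = 5/√30 = 0.9129.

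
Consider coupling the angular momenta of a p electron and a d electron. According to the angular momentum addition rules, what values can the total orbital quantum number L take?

The total orbital quantum number L ranges from |l₁ − l₂| to l₁ + l₂ in integer steps.
L ∈ {1, 2, 3}.

L = 1, 2, 3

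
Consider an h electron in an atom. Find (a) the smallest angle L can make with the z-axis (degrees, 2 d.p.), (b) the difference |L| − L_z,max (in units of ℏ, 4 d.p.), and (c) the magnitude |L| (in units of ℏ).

θ_min ≈ 24.09°; |L|−L_z,max ≈ 0.4772ℏ; |L| = √30 ℏ ≈ 5.477ℏ

An h state has l = 5.
cos θ_min = 5/√30, so θ_min ≈ 24.09°.
|L| − L_z,max = (√30 − 5)ℏ ≈ 0.4772ℏ.
|L| = ℏ√(5·6) = √30 ℏ ≈ 5.477ℏ.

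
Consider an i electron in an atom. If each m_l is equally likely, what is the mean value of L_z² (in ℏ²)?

An i state has l = 6.
m_l ∈ {-6, -5, -4, -3, -2, -1, 0, 1, 2, 3, 4, 5, 6}.
⟨L_z²⟩ = ℏ²·l(l+1)/3 = 14ℏ².

⟨L_z²⟩ = 14 ℏ²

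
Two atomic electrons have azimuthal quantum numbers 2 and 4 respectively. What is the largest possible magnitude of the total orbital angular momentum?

|L_tot|_max = √42 ℏ ≈ 6.481ℏ

L runs from |2 − 4| = 2 to 2 + 4 = 6.
So L can be 2, 3, 4, 5, 6.
The largest magnitude corresponds to L = 6: |L_tot| = ℏ√(6·7) = √42 ℏ.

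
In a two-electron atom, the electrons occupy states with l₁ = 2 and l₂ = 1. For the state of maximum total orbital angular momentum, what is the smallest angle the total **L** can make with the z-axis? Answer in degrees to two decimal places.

θ_min ≈ 30.00°

By the triangle rule, |l₁ − l₂| ≤ L ≤ l₁ + l₂.
Allowed values: L = 1, 2, 3.
The maximum is L = 3, with |L_tot| = ℏ√(3·4) = 2√3 ℏ.
The minimum angle with z is arccos(3/√12) ≈ 30.00°.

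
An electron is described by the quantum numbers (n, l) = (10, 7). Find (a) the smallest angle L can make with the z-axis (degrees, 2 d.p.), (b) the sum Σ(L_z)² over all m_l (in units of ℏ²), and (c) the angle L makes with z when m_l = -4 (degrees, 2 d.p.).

cos θ_min = 7/√56, so θ_min ≈ 20.70°.
Σ m_l² = 280, so Σ(L_z)² = 280 ℏ².
For m_l = -4: cos θ = -4/√56, θ ≈ 122.31°.

θ_min ≈ 20.70°; Σ(L_z)² = 280 ℏ²; θ(m_l=-4) ≈ 122.31°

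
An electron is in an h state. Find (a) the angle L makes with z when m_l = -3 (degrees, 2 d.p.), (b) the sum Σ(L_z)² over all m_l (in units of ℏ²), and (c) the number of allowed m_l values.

An h state has l = 5.
For m_l = -3: cos θ = -3/√30, θ ≈ 123.21°.
Σ m_l² = 110, so Σ(L_z)² = 110 ℏ².
There are 2l+1 = 11 values of m_l.

θ(m_l=-3) ≈ 123.21°; Σ(L_z)² = 110 ℏ²; 11 values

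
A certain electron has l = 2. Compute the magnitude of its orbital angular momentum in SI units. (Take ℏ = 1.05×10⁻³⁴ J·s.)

|L| = ℏ√(l(l+1)) = ℏ√(2·3) = √6 ℏ
Numerically, |L| = 2.449 × (1.05×10⁻³⁴ J·s) = 2.57×10⁻³⁴ J·s.

|L| = 2.57×10⁻³⁴ J·s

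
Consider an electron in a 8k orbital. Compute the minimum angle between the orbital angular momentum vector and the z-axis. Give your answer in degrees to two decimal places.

θ_min ≈ 20.70°

8k means n = 8, l = 7.
|L| = √(l(l+1)) ℏ = 2√14 ℏ.
The smallest angle corresponds to the largest L_z, i.e. m_l = l = 7, giving L_z = 7ℏ.
cos θ_min = 7/√56, so θ_min ≈ 20.70°.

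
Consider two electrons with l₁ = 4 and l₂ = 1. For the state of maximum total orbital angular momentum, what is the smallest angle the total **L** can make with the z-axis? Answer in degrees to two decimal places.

θ_min ≈ 24.09°

Angular momentum addition gives L = |l₁ − l₂|, …, l₁ + l₂.
Allowed values: L = 3, 4, 5.
The maximum is L = 5, with |L_tot| = ℏ√(5·6) = √30 ℏ.
The minimum angle with z is arccos(5/√30) ≈ 24.09°.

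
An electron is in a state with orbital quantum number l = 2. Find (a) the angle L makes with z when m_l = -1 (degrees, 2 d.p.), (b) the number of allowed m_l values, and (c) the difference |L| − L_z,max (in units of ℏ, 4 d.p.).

For m_l = -1: cos θ = -1/√6, θ ≈ 114.09°.
There are 2l+1 = 5 values of m_l.
|L| − L_z,max = (√6 − 2)ℏ ≈ 0.4495ℏ.

θ(m_l=-1) ≈ 114.09°; 5 values; |L|−L_z,max ≈ 0.4495ℏ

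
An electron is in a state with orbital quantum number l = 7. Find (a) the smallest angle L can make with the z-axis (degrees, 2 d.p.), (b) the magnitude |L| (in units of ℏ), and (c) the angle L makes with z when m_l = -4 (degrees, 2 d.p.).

cos θ_min = 7/√56, so θ_min ≈ 20.70°.
|L| = ℏ√(7·8) = 2√14 ℏ ≈ 7.483ℏ.
For m_l = -4: cos θ = -4/√56, θ ≈ 122.31°.

θ_min ≈ 20.70°; |L| = 2√14 ℏ ≈ 7.483ℏ; θ(m_l=-4) ≈ 122.31°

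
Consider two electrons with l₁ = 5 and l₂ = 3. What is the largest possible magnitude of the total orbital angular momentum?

|L_tot|_max = 6√2 ℏ ≈ 8.485ℏ

Angular momentum addition gives L = |l₁ − l₂|, …, l₁ + l₂.
L ∈ {2, 3, 4, 5, 6, 7, 8}.
The largest magnitude corresponds to L = 8: |L_tot| = ℏ√(8·9) = 6√2 ℏ.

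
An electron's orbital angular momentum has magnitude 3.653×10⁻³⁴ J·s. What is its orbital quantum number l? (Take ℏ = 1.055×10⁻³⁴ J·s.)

In units of ℏ, |L| ≈ 3.463.
(|L|/ℏ)² = l(l+1) ≈ 11.99 ⇒ l = 3.

l = 3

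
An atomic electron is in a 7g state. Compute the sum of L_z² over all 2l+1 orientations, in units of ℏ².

Σ(L_z)² = 60 ℏ²

7g means n = 7, l = 4.
m_l ∈ {-4, -3, -2, -1, 0, 1, 2, 3, 4}.
Summing m² from −4 to 4: Σ m_l² = 60.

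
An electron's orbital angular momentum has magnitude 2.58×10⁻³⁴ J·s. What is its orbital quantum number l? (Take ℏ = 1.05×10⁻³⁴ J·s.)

|L|/ℏ = (2.58×10⁻³⁴)/(1.05×10⁻³⁴) ≈ 2.457.
Set l(l+1) = 6.04; the integer solution is l = 2.

l = 2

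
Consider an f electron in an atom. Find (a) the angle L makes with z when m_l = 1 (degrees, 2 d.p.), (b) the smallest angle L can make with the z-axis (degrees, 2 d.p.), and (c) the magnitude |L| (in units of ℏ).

θ(m_l=1) ≈ 73.22°; θ_min ≈ 30.00°; |L| = 2√3 ℏ ≈ 3.464ℏ

An f state has l = 3.
For m_l = 1: cos θ = 1/√12, θ ≈ 73.22°.
cos θ_min = 3/√12, so θ_min ≈ 30.00°.
|L| = ℏ√(3·4) = 2√3 ℏ ≈ 3.464ℏ.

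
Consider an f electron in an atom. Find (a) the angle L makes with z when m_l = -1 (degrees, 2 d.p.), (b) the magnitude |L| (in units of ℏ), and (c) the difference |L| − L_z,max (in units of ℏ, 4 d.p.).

θ(m_l=-1) ≈ 106.78°; |L| = 2√3 ℏ ≈ 3.464ℏ; |L|−L_z,max ≈ 0.4641ℏ

An f state has l = 3.
For m_l = -1: cos θ = -1/√12, θ ≈ 106.78°.
|L| = ℏ√(3·4) = 2√3 ℏ ≈ 3.464ℏ.
|L| − L_z,max = (2√3 − 3)ℏ ≈ 0.4641ℏ.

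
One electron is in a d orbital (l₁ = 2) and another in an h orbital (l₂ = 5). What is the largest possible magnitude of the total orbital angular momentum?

|L_tot|_max = 2√14 ℏ ≈ 7.483ℏ

By the triangle rule, |l₁ − l₂| ≤ L ≤ l₁ + l₂.
So L can be 3, 4, 5, 6, 7.
The largest magnitude corresponds to L = 7: |L_tot| = ℏ√(7·8) = 2√14 ℏ.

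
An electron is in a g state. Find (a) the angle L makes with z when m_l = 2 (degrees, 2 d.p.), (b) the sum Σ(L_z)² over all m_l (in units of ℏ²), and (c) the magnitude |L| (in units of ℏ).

For a g orbital, l = 4.
For m_l = 2: cos θ = 2/√20, θ ≈ 63.43°.
Σ m_l² = 60, so Σ(L_z)² = 60 ℏ².
|L| = ℏ√(4·5) = 2√5 ℏ ≈ 4.472ℏ.

θ(m_l=2) ≈ 63.43°; Σ(L_z)² = 60 ℏ²; |L| = 2√5 ℏ ≈ 4.472ℏ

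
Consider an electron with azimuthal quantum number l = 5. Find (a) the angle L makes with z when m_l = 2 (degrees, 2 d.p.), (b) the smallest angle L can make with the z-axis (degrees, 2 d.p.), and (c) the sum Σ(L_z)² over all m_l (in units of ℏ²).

For m_l = 2: cos θ = 2/√30, θ ≈ 68.58°.
cos θ_min = 5/√30, so θ_min ≈ 24.09°.
Σ m_l² = 110, so Σ(L_z)² = 110 ℏ².

θ(m_l=2) ≈ 68.58°; θ_min ≈ 24.09°; Σ(L_z)² = 110 ℏ²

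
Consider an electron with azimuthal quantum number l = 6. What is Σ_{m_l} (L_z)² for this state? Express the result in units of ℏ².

The allowed m_l values are -6, -5, -4, -3, -2, -1, 0, 1, 2, 3, 4, 5, 6.
Σ m_l² = 2·(1 + 4 + 9 + 16 + 25 + 36) = 182.

Σ(L_z)² = 182 ℏ²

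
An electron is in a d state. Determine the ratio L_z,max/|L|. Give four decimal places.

L_z,max/|L| = 0.8165

A d state has l = 2.
|L| = √6 ℏ ≈ 2.4495ℏ, while L_z,max = lℏ = 2ℏ.
L_z,max/|L| = 2/√6 = 0.8165.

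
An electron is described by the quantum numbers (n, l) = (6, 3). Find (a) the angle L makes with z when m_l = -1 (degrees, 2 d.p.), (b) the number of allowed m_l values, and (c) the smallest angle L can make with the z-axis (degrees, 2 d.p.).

θ(m_l=-1) ≈ 106.78°; 7 values; θ_min ≈ 30.00°

For m_l = -1: cos θ = -1/√12, θ ≈ 106.78°.
There are 2l+1 = 7 values of m_l.
cos θ_min = 3/√12, so θ_min ≈ 30.00°.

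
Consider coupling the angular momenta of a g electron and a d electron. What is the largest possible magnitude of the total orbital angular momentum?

L runs from |4 − 2| = 2 to 4 + 2 = 6.
So L can be 2, 3, 4, 5, 6.
The largest magnitude corresponds to L = 6: |L_tot| = ℏ√(6·7) = √42 ℏ.

|L_tot|_max = √42 ℏ ≈ 6.481ℏ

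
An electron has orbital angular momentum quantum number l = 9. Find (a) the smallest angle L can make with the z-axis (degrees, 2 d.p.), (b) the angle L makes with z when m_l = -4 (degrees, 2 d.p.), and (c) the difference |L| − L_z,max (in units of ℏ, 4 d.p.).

cos θ_min = 9/√90, so θ_min ≈ 18.43°.
For m_l = -4: cos θ = -4/√90, θ ≈ 114.94°.
|L| − L_z,max = (3√10 − 9)ℏ ≈ 0.4868ℏ.

θ_min ≈ 18.43°; θ(m_l=-4) ≈ 114.94°; |L|−L_z,max ≈ 0.4868ℏ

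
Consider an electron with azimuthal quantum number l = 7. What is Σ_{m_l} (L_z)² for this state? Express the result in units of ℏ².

Σ(L_z)² = 280 ℏ²

m_l ∈ {-7, -6, -5, -4, -3, -2, -1, 0, 1, 2, 3, 4, 5, 6, 7}.
Σ m_l² = 2·(1 + 4 + 9 + 16 + 25 + 36 + 49) = 280.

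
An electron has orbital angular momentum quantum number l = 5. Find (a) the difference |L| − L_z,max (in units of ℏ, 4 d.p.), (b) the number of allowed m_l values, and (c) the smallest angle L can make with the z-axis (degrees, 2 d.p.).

|L|−L_z,max ≈ 0.4772ℏ; 11 values; θ_min ≈ 24.09°

|L| − L_z,max = (√30 − 5)ℏ ≈ 0.4772ℏ.
There are 2l+1 = 11 values of m_l.
cos θ_min = 5/√30, so θ_min ≈ 24.09°.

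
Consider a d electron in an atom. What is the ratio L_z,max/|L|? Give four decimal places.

A d state has l = 2.
|L| = √6 ℏ ≈ 2.4495ℏ, while L_z,max = lℏ = 2ℏ.
L_z,max/|L| = 2/√6 = 0.8165.

L_z,max/|L| = 0.8165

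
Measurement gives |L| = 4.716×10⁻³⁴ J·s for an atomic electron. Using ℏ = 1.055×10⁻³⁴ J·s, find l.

l = 4

|L|/ℏ = (4.716×10⁻³⁴)/(1.055×10⁻³⁴) ≈ 4.470.
(|L|/ℏ)² = l(l+1) ≈ 19.98 ⇒ l = 4.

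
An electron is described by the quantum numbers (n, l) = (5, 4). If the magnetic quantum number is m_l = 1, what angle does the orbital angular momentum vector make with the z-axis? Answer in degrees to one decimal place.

|L| = √(l(l+1)) ℏ = 2√5 ℏ.
L_z = m_l ℏ = 1ℏ.
cos θ = L_z/|L| = 1/√20, so θ ≈ 77.1°.

θ ≈ 77.1°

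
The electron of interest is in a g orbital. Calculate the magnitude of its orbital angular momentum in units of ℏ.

The letter g corresponds to l = 4.
|L| = ℏ√(l(l+1)) = ℏ√(4·5) = 2√5 ℏ

|L| = 2√5 ℏ ≈ 4.472ℏ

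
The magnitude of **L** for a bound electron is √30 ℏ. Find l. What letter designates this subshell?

l = 5 (h orbital)

Since |L|² = l(l+1)ℏ², l(l+1) = 30.
l² + l − 30 = 0 ⇒ l = 5.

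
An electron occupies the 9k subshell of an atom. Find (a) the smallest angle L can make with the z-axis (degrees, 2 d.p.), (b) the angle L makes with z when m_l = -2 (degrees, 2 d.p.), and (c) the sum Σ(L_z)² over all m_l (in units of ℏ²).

θ_min ≈ 20.70°; θ(m_l=-2) ≈ 105.50°; Σ(L_z)² = 280 ℏ²

9k means n = 9, l = 7.
cos θ_min = 7/√56, so θ_min ≈ 20.70°.
For m_l = -2: cos θ = -2/√56, θ ≈ 105.50°.
Σ m_l² = 280, so Σ(L_z)² = 280 ℏ².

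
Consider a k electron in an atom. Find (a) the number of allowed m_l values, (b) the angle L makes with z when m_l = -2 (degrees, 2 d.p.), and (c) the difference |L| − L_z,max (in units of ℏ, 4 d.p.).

15 values; θ(m_l=-2) ≈ 105.50°; |L|−L_z,max ≈ 0.4833ℏ

K corresponds to l = 7.
There are 2l+1 = 15 values of m_l.
For m_l = -2: cos θ = -2/√56, θ ≈ 105.50°.
|L| − L_z,max = (2√14 − 7)ℏ ≈ 0.4833ℏ.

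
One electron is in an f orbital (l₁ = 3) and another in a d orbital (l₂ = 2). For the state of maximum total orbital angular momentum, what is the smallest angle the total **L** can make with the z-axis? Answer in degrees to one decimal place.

The total orbital quantum number L ranges from |l₁ − l₂| to l₁ + l₂ in integer steps.
So L can be 1, 2, 3, 4, 5.
The maximum is L = 5, with |L_tot| = ℏ√(5·6) = √30 ℏ.
The minimum angle with z is arccos(5/√30) ≈ 24.1°.

θ_min ≈ 24.1°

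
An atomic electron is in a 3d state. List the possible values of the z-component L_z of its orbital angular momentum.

3d means n = 3, l = 2.
L_z = m_l ℏ with m_l ranging from −l to +l in integer steps.
For l = 2: m_l ∈ {-2, -1, 0, 1, 2}.

L_z ∈ {−2ℏ, −ℏ, 0, ℏ, 2ℏ}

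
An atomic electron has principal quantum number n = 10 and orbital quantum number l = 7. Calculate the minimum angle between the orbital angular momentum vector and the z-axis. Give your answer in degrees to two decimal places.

θ_min ≈ 20.70°

|L|² = l(l+1)ℏ² = 56ℏ², so |L| = 2√14 ℏ.
The smallest angle corresponds to the largest L_z, i.e. m_l = l = 7, giving L_z = 7ℏ.
cos θ_min = 7/√56, so θ_min ≈ 20.70°.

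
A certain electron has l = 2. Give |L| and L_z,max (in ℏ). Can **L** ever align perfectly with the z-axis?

|L| = √6 ℏ ≈ 2.4495ℏ, while L_z,max = lℏ = 2ℏ.
Since |L| > L_z,max, the vector can never point exactly along z; the closest it comes is θ_min = arccos(2/√6) ≈ 35.3°.

No: L_z,max = 2ℏ < |L| = √6 ℏ ≈ 2.449ℏ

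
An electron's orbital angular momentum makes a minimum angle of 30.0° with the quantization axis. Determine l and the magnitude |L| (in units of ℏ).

cos θ_min = l/√(l(l+1)) = √(l/(l+1)), so l/(l+1) = cos²(30.0°) = 0.7500.
l = cos²θ/sin²θ ≈ 3.
Then |L| = ℏ√(3·4) = 2√3 ℏ.

l = 3, |L| = 2√3 ℏ ≈ 3.464ℏ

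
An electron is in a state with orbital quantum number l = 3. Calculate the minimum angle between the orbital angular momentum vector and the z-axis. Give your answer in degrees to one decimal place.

|L| = √(l(l+1)) ℏ = 2√3 ℏ.
The smallest angle corresponds to the largest L_z, i.e. m_l = l = 3, giving L_z = 3ℏ.
cos θ_min = 3/√12, so θ_min ≈ 30.0°.

θ_min ≈ 30.0°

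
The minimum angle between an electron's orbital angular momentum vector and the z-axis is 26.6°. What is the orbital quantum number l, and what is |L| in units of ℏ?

l = 4, |L| = 2√5 ℏ ≈ 4.472ℏ

cos θ_min = l/√(l(l+1)) = √(l/(l+1)), so l/(l+1) = cos²(26.6°) = 0.7995.
Solving: l = 4.
Then |L| = ℏ√(4·5) = 2√5 ℏ.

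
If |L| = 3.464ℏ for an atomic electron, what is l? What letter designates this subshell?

(|L|/ℏ)² = l(l+1) = 12.
The positive root is l = 3.

l = 3 (f orbital)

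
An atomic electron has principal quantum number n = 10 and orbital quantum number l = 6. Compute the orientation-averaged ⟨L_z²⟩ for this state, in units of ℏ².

⟨L_z²⟩ = 14 ℏ²

m_l ∈ {-6, -5, -4, -3, -2, -1, 0, 1, 2, 3, 4, 5, 6}.
⟨L_z²⟩ = ℏ²·(Σ m_l²)/(2l+1) = ℏ²·182/13 = 14ℏ².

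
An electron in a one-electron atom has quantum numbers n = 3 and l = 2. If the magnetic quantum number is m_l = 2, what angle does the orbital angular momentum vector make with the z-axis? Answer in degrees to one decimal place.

|L| = ℏ√(l(l+1)) = √6 ℏ.
L_z = m_l ℏ = 2ℏ.
cos θ = L_z/|L| = 2/√6, so θ ≈ 35.3°.

θ ≈ 35.3°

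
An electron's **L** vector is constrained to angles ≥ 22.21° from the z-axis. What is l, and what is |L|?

cos θ_min = l/√(l(l+1)) = √(l/(l+1)), so l/(l+1) = cos²(22.21°) = 0.8571.
Thus l = 0.8571/(1 − 0.8571) ≈ 6.
Then |L| = ℏ√(6·7) = √42 ℏ.

l = 6, |L| = √42 ℏ ≈ 6.481ℏ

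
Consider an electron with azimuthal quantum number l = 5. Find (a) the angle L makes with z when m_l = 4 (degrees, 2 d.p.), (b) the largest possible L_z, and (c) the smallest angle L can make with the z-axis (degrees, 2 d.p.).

For m_l = 4: cos θ = 4/√30, θ ≈ 43.09°.
L_z,max = lℏ = 5ℏ.
cos θ_min = 5/√30, so θ_min ≈ 24.09°.

θ(m_l=4) ≈ 43.09°; L_z,max = 5ℏ; θ_min ≈ 24.09°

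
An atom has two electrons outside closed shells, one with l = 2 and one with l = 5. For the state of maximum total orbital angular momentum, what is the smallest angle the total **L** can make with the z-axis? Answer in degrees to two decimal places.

θ_min ≈ 20.70°

The total orbital quantum number L ranges from |l₁ − l₂| to l₁ + l₂ in integer steps.
L ∈ {3, 4, 5, 6, 7}.
The maximum is L = 7, with |L_tot| = ℏ√(7·8) = 2√14 ℏ.
The minimum angle with z is arccos(7/√56) ≈ 20.70°.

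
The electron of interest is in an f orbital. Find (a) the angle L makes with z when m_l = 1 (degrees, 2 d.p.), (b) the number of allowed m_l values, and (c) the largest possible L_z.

For an f orbital, l = 3.
For m_l = 1: cos θ = 1/√12, θ ≈ 73.22°.
There are 2l+1 = 7 values of m_l.
L_z,max = lℏ = 3ℏ.

θ(m_l=1) ≈ 73.22°; 7 values; L_z,max = 3ℏ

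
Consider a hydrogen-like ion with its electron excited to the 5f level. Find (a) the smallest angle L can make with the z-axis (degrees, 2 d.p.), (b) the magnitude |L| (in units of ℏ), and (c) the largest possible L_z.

The 5f level has l = 3.
cos θ_min = 3/√12, so θ_min ≈ 30.00°.
|L| = ℏ√(3·4) = 2√3 ℏ ≈ 3.464ℏ.
L_z,max = lℏ = 3ℏ.

θ_min ≈ 30.00°; |L| = 2√3 ℏ ≈ 3.464ℏ; L_z,max = 3ℏ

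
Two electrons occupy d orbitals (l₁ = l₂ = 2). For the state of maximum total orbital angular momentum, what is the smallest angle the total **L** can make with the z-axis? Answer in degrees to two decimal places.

The total orbital quantum number L ranges from |l₁ − l₂| to l₁ + l₂ in integer steps.
Allowed values: L = 0, 1, 2, 3, 4.
The maximum is L = 4, with |L_tot| = ℏ√(4·5) = 2√5 ℏ.
The minimum angle with z is arccos(4/√20) ≈ 26.57°.

θ_min ≈ 26.57°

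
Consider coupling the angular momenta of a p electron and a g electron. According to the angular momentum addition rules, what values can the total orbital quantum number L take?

L = 3, 4, 5

By the triangle rule, |l₁ − l₂| ≤ L ≤ l₁ + l₂.
So L can be 3, 4, 5.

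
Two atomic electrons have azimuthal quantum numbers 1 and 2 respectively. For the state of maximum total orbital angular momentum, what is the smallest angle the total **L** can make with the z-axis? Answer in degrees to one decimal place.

θ_min ≈ 30.0°

Angular momentum addition gives L = |l₁ − l₂|, …, l₁ + l₂.
So L can be 1, 2, 3.
The maximum is L = 3, with |L_tot| = ℏ√(3·4) = 2√3 ℏ.
The minimum angle with z is arccos(3/√12) ≈ 30.0°.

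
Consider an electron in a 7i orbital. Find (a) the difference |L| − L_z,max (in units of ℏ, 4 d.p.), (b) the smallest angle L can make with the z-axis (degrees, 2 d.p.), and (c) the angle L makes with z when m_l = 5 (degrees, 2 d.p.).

|L|−L_z,max ≈ 0.4807ℏ; θ_min ≈ 22.21°; θ(m_l=5) ≈ 39.51°

7i means n = 7, l = 6.
|L| − L_z,max = (√42 − 6)ℏ ≈ 0.4807ℏ.
cos θ_min = 6/√42, so θ_min ≈ 22.21°.
For m_l = 5: cos θ = 5/√42, θ ≈ 39.51°.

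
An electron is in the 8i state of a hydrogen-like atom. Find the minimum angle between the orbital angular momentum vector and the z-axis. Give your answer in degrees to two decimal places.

The 8i subshell has l = 6.
|L| = √(l(l+1)) ℏ = √42 ℏ.
The smallest angle corresponds to the largest L_z, i.e. m_l = l = 6, giving L_z = 6ℏ.
cos θ_min = 6/√42, so θ_min ≈ 22.21°.

θ_min ≈ 22.21°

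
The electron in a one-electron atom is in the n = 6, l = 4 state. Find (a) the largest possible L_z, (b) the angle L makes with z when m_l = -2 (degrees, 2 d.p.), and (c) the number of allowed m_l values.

L_z,max = lℏ = 4ℏ.
For m_l = -2: cos θ = -2/√20, θ ≈ 116.57°.
There are 2l+1 = 9 values of m_l.

L_z,max = 4ℏ; θ(m_l=-2) ≈ 116.57°; 9 values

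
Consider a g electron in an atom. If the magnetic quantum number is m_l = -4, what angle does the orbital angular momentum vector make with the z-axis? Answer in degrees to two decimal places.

θ ≈ 153.43°

G corresponds to l = 4.
|L| = √(l(l+1)) ℏ = 2√5 ℏ.
L_z = m_l ℏ = −4ℏ.
cos θ = L_z/|L| = -4/√20, so θ ≈ 153.43°.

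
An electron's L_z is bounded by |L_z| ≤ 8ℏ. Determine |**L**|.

|L| = 6√2 ℏ ≈ 8.485ℏ

The maximum L_z equals lℏ, giving l = 8.
|L| = ℏ√(l(l+1)) = 6√2 ℏ.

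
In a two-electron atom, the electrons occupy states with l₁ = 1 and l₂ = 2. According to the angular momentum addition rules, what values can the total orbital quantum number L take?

L = 1, 2, 3

L runs from |1 − 2| = 1 to 1 + 2 = 3.
So L can be 1, 2, 3.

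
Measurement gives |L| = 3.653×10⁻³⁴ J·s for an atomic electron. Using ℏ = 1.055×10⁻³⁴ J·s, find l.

|L|/ℏ = (3.653×10⁻³⁴)/(1.055×10⁻³⁴) ≈ 3.463.
(|L|/ℏ)² = l(l+1) ≈ 11.99 ⇒ l = 3.

l = 3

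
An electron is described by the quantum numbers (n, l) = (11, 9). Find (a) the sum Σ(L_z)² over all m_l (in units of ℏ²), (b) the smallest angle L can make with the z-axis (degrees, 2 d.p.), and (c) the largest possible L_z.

Σ m_l² = 570, so Σ(L_z)² = 570 ℏ².
cos θ_min = 9/√90, so θ_min ≈ 18.43°.
L_z,max = lℏ = 9ℏ.

Σ(L_z)² = 570 ℏ²; θ_min ≈ 18.43°; L_z,max = 9ℏ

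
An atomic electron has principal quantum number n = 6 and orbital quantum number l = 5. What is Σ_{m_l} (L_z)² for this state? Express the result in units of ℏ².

m_l runs from −5 to 5, i.e. {-5, -4, -3, -2, -1, 0, 1, 2, 3, 4, 5}.
Σ m_l² = l(l+1)(2l+1)/3 = 5·6·11/3 = 110.

Σ(L_z)² = 110 ℏ²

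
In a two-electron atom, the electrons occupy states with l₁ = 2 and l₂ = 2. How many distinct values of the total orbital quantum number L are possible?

Angular momentum addition gives L = |l₁ − l₂|, …, l₁ + l₂.
So L can be 0, 1, 2, 3, 4.
That is 5 values.

5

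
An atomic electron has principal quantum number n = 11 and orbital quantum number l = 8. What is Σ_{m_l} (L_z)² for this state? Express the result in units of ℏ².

The allowed m_l values are -8, -7, -6, -5, -4, -3, -2, -1, 0, 1, 2, 3, 4, 5, 6, 7, 8.
Σ m_l² = 2·(1 + 4 + 9 + 16 + 25 + 36 + 49 + 64) = 408.

Σ(L_z)² = 408 ℏ²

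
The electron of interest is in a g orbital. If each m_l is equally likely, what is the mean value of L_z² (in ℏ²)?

For a g orbital, l = 4.
The allowed m_l values are -4, -3, -2, -1, 0, 1, 2, 3, 4.
⟨L_z²⟩ = ℏ²·(Σ m_l²)/(2l+1) = ℏ²·60/9 = 6.667ℏ².

⟨L_z²⟩ = 6.667 ℏ²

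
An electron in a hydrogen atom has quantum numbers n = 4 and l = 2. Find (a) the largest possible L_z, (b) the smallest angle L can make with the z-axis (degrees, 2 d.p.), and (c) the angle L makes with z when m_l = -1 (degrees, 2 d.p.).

L_z,max = 2ℏ; θ_min ≈ 35.26°; θ(m_l=-1) ≈ 114.09°

L_z,max = lℏ = 2ℏ.
cos θ_min = 2/√6, so θ_min ≈ 35.26°.
For m_l = -1: cos θ = -1/√6, θ ≈ 114.09°.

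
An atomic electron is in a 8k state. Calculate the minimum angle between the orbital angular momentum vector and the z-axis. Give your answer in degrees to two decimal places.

θ_min ≈ 20.70°

For 8k, l = 7.
|L| = √(l(l+1)) ℏ = 2√14 ℏ.
The smallest angle corresponds to the largest L_z, i.e. m_l = l = 7, giving L_z = 7ℏ.
cos θ_min = 7/√56, so θ_min ≈ 20.70°.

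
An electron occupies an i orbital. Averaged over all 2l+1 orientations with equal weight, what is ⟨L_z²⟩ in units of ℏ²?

The letter i corresponds to l = 6.
The allowed m_l values are -6, -5, -4, -3, -2, -1, 0, 1, 2, 3, 4, 5, 6.
⟨L_z²⟩ = ℏ²·(Σ m_l²)/(2l+1) = ℏ²·182/13 = 14ℏ².

⟨L_z²⟩ = 14 ℏ²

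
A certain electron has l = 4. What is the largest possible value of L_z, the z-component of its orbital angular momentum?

L_z = m_l ℏ with m_l ∈ {−4, …, 4}; the maximum is m_l = 4.

L_z,max = 4ℏ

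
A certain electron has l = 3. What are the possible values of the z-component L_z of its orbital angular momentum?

L_z = m_l ℏ with m_l ranging from −l to +l in integer steps.
For l = 3: m_l ∈ {-3, -2, -1, 0, 1, 2, 3}.

L_z ∈ {−3ℏ, −2ℏ, −ℏ, 0, ℏ, 2ℏ, 3ℏ}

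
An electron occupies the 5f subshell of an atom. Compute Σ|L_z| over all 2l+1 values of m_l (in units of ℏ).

For 5f, l = 3.
m_l ∈ {-3, -2, -1, 0, 1, 2, 3}.
Σ|m_l| = 2·3(3+1)/2 = 12.

Σ|L_z| = 12 ℏ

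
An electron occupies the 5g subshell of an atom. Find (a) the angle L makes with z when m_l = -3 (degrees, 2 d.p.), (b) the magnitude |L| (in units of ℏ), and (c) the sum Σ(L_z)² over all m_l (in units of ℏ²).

θ(m_l=-3) ≈ 132.13°; |L| = 2√5 ℏ ≈ 4.472ℏ; Σ(L_z)² = 60 ℏ²

The 5g subshell has l = 4.
For m_l = -3: cos θ = -3/√20, θ ≈ 132.13°.
|L| = ℏ√(4·5) = 2√5 ℏ ≈ 4.472ℏ.
Σ m_l² = 60, so Σ(L_z)² = 60 ℏ².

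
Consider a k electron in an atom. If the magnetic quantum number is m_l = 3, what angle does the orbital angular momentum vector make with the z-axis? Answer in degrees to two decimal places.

For a k orbital, l = 7.
|L|² = l(l+1)ℏ² = 56ℏ², so |L| = 2√14 ℏ.
L_z = m_l ℏ = 3ℏ.
cos θ = L_z/|L| = 3/√56, so θ ≈ 66.37°.

θ ≈ 66.37°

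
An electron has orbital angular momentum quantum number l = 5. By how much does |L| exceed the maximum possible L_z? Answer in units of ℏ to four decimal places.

|L| = √30 ℏ ≈ 5.4772ℏ, while L_z,max = lℏ = 5ℏ.
The difference is (√30 − 5)ℏ ≈ 0.4772ℏ.

|L| − L_z,max ≈ 0.4772ℏ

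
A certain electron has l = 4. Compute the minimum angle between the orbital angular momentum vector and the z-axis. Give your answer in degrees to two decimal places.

θ_min ≈ 26.57°

|L|² = l(l+1)ℏ² = 20ℏ², so |L| = 2√5 ℏ.
The smallest angle corresponds to the largest L_z, i.e. m_l = l = 4, giving L_z = 4ℏ.
cos θ_min = 4/√20, so θ_min ≈ 26.57°.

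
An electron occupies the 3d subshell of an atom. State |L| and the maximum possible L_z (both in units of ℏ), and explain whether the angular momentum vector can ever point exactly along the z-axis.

For 3d, l = 2.
|L| = √6 ℏ ≈ 2.4495ℏ, while L_z,max = lℏ = 2ℏ.
Since |L| > L_z,max, the vector can never point exactly along z; the closest it comes is θ_min = arccos(2/√6) ≈ 35.3°.

No: L_z,max = 2ℏ < |L| = √6 ℏ ≈ 2.449ℏ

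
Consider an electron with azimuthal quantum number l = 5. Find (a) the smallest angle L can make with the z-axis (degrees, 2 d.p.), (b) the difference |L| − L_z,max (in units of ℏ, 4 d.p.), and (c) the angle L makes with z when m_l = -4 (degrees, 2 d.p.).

cos θ_min = 5/√30, so θ_min ≈ 24.09°.
|L| − L_z,max = (√30 − 5)ℏ ≈ 0.4772ℏ.
For m_l = -4: cos θ = -4/√30, θ ≈ 136.91°.

θ_min ≈ 24.09°; |L|−L_z,max ≈ 0.4772ℏ; θ(m_l=-4) ≈ 136.91°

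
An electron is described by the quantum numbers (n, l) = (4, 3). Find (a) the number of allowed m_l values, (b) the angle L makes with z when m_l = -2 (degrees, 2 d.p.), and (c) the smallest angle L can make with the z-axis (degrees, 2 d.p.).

There are 2l+1 = 7 values of m_l.
For m_l = -2: cos θ = -2/√12, θ ≈ 125.26°.
cos θ_min = 3/√12, so θ_min ≈ 30.00°.

7 values; θ(m_l=-2) ≈ 125.26°; θ_min ≈ 30.00°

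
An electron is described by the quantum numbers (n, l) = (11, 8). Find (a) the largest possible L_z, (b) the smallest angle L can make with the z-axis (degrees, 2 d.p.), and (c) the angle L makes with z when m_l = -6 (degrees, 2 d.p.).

L_z,max = lℏ = 8ℏ.
cos θ_min = 8/√72, so θ_min ≈ 19.47°.
For m_l = -6: cos θ = -6/√72, θ ≈ 135.00°.

L_z,max = 8ℏ; θ_min ≈ 19.47°; θ(m_l=-6) ≈ 135.00°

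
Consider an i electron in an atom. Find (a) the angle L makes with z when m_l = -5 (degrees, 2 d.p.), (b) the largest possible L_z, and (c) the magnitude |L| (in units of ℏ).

For an i orbital, l = 6.
For m_l = -5: cos θ = -5/√42, θ ≈ 140.49°.
L_z,max = lℏ = 6ℏ.
|L| = ℏ√(6·7) = √42 ℏ ≈ 6.481ℏ.

θ(m_l=-5) ≈ 140.49°; L_z,max = 6ℏ; |L| = √42 ℏ ≈ 6.481ℏ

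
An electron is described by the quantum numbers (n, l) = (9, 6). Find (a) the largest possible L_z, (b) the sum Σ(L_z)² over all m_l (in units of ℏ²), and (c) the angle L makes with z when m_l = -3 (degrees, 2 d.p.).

L_z,max = 6ℏ; Σ(L_z)² = 182 ℏ²; θ(m_l=-3) ≈ 117.58°

L_z,max = lℏ = 6ℏ.
Σ m_l² = 182, so Σ(L_z)² = 182 ℏ².
For m_l = -3: cos θ = -3/√42, θ ≈ 117.58°.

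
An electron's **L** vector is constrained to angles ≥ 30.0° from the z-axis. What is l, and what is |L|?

At minimum angle, m_l = l, so cos θ = l/√(l(l+1)); cos²θ = l/(l+1) = 0.7500.
Solving: l = 3.
Then |L| = ℏ√(3·4) = 2√3 ℏ.

l = 3, |L| = 2√3 ℏ ≈ 3.464ℏ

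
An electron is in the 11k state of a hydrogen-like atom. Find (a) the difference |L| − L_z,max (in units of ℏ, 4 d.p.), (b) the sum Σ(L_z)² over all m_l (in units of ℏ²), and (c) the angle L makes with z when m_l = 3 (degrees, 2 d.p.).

|L|−L_z,max ≈ 0.4833ℏ; Σ(L_z)² = 280 ℏ²; θ(m_l=3) ≈ 66.37°

For 11k, l = 7.
|L| − L_z,max = (2√14 − 7)ℏ ≈ 0.4833ℏ.
Σ m_l² = 280, so Σ(L_z)² = 280 ℏ².
For m_l = 3: cos θ = 3/√56, θ ≈ 66.37°.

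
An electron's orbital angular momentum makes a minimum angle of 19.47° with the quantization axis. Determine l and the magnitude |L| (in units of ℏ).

At minimum angle, m_l = l, so cos θ = l/√(l(l+1)); cos²θ = l/(l+1) = 0.8889.
l = cos²θ/sin²θ ≈ 8.
Then |L| = ℏ√(8·9) = 6√2 ℏ.

l = 8, |L| = 6√2 ℏ ≈ 8.485ℏ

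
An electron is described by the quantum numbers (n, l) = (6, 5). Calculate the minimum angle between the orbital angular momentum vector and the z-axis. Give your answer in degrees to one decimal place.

|L|² = l(l+1)ℏ² = 30ℏ², so |L| = √30 ℏ.
The smallest angle corresponds to the largest L_z, i.e. m_l = l = 5, giving L_z = 5ℏ.
cos θ_min = 5/√30, so θ_min ≈ 24.1°.

θ_min ≈ 24.1°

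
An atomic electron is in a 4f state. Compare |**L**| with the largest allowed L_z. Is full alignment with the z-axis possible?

The 4f subshell has l = 3.
|L| = 2√3 ℏ ≈ 3.4641ℏ, while L_z,max = lℏ = 3ℏ.
Since |L| > L_z,max, the vector can never point exactly along z; the closest it comes is θ_min = arccos(3/√12) ≈ 30.0°.

No: L_z,max = 3ℏ < |L| = 2√3 ℏ ≈ 3.464ℏ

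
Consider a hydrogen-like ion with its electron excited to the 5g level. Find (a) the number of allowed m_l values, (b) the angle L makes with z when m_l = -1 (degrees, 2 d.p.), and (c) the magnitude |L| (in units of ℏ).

9 values; θ(m_l=-1) ≈ 102.92°; |L| = 2√5 ℏ ≈ 4.472ℏ

The 5g level has l = 4.
There are 2l+1 = 9 values of m_l.
For m_l = -1: cos θ = -1/√20, θ ≈ 102.92°.
|L| = ℏ√(4·5) = 2√5 ℏ ≈ 4.472ℏ.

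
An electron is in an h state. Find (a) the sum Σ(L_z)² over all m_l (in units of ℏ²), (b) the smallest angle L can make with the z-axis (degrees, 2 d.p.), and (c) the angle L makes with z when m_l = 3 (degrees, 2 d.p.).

Σ(L_z)² = 110 ℏ²; θ_min ≈ 24.09°; θ(m_l=3) ≈ 56.79°

For an h orbital, l = 5.
Σ m_l² = 110, so Σ(L_z)² = 110 ℏ².
cos θ_min = 5/√30, so θ_min ≈ 24.09°.
For m_l = 3: cos θ = 3/√30, θ ≈ 56.79°.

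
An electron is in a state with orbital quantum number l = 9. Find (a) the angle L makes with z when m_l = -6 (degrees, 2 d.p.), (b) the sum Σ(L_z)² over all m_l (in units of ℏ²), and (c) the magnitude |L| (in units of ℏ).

For m_l = -6: cos θ = -6/√90, θ ≈ 129.23°.
Σ m_l² = 570, so Σ(L_z)² = 570 ℏ².
|L| = ℏ√(9·10) = 3√10 ℏ ≈ 9.487ℏ.

θ(m_l=-6) ≈ 129.23°; Σ(L_z)² = 570 ℏ²; |L| = 3√10 ℏ ≈ 9.487ℏ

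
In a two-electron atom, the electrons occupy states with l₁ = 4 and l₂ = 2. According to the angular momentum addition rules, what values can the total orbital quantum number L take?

Angular momentum addition gives L = |l₁ − l₂|, …, l₁ + l₂.
Allowed values: L = 2, 3, 4, 5, 6.

L = 2, 3, 4, 5, 6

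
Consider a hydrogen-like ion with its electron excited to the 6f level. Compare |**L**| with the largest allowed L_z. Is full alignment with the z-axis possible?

No: L_z,max = 3ℏ < |L| = 2√3 ℏ ≈ 3.464ℏ

The 6f level has l = 3.
|L| = 2√3 ℏ ≈ 3.4641ℏ, while L_z,max = lℏ = 3ℏ.
Since |L| > L_z,max, the vector can never point exactly along z; the closest it comes is θ_min = arccos(3/√12) ≈ 30.0°.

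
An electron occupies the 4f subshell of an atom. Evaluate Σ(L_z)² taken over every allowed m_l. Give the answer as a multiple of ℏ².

For 4f, l = 3.
The allowed m_l values are -3, -2, -1, 0, 1, 2, 3.
Σ m_l² = l(l+1)(2l+1)/3 = 3·4·7/3 = 28.

Σ(L_z)² = 28 ℏ²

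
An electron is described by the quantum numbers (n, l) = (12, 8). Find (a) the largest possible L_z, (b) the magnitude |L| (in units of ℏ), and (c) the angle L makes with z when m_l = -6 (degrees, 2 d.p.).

L_z,max = 8ℏ; |L| = 6√2 ℏ ≈ 8.485ℏ; θ(m_l=-6) ≈ 135.00°

L_z,max = lℏ = 8ℏ.
|L| = ℏ√(8·9) = 6√2 ℏ ≈ 8.485ℏ.
For m_l = -6: cos θ = -6/√72, θ ≈ 135.00°.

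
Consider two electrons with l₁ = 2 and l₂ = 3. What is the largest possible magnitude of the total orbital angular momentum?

|L_tot|_max = √30 ℏ ≈ 5.477ℏ

By the triangle rule, |l₁ − l₂| ≤ L ≤ l₁ + l₂.
So L can be 1, 2, 3, 4, 5.
The largest magnitude corresponds to L = 5: |L_tot| = ℏ√(5·6) = √30 ℏ.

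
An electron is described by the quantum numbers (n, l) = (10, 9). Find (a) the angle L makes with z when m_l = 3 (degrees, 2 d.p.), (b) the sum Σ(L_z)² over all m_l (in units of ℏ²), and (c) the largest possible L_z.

For m_l = 3: cos θ = 3/√90, θ ≈ 71.57°.
Σ m_l² = 570, so Σ(L_z)² = 570 ℏ².
L_z,max = lℏ = 9ℏ.

θ(m_l=3) ≈ 71.57°; Σ(L_z)² = 570 ℏ²; L_z,max = 9ℏ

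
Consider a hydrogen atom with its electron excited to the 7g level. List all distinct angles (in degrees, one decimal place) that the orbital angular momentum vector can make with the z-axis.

θ ∈ {26.6°, 47.9°, 63.4°, 77.1°, 90.0°, 102.9°, 116.6°, 132.1°, 153.4°}

The 7g level has l = 4.
|L|² = l(l+1)ℏ² = 20ℏ², so |L| = 2√5 ℏ.
cos θ = m_l/√20 for each m_l ∈ {-4, -3, -2, -1, 0, 1, 2, 3, 4}.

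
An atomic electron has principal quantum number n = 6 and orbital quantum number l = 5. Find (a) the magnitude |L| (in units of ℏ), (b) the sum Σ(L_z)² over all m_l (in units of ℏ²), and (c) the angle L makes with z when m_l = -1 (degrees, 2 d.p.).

|L| = √30 ℏ ≈ 5.477ℏ; Σ(L_z)² = 110 ℏ²; θ(m_l=-1) ≈ 100.52°

|L| = ℏ√(5·6) = √30 ℏ ≈ 5.477ℏ.
Σ m_l² = 110, so Σ(L_z)² = 110 ℏ².
For m_l = -1: cos θ = -1/√30, θ ≈ 100.52°.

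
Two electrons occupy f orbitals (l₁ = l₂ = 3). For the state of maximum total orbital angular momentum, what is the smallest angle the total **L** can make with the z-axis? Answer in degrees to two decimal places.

Angular momentum addition gives L = |l₁ − l₂|, …, l₁ + l₂.
So L can be 0, 1, 2, 3, 4, 5, 6.
The maximum is L = 6, with |L_tot| = ℏ√(6·7) = √42 ℏ.
The minimum angle with z is arccos(6/√42) ≈ 22.21°.

θ_min ≈ 22.21°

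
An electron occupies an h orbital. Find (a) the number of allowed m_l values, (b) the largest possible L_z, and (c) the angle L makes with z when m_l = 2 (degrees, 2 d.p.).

11 values; L_z,max = 5ℏ; θ(m_l=2) ≈ 68.58°

For an h orbital, l = 5.
There are 2l+1 = 11 values of m_l.
L_z,max = lℏ = 5ℏ.
For m_l = 2: cos θ = 2/√30, θ ≈ 68.58°.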